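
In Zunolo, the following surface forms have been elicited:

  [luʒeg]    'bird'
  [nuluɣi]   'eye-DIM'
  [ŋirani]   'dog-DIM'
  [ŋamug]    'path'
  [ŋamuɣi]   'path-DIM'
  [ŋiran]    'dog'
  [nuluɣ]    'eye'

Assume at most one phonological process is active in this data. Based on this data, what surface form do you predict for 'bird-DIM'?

'path' shows [ɣ] ~ [g] at the end of the stem ([ŋamuɣi] vs [ŋamug]).
But 'eye' keeps [ɣ] in both environments ([nuluɣi], [nuluɣ]), so there is no rule changing /ɣ/ to [g] in isolation.
The alternation reflects intervocalic spirantization: voiced stops become fricatives between vowels. /g/ is underlying.
The one attested form of 'bird', [luʒeg], shows underlying /luʒeg/. Applying the same rule between vowels gives [luʒeɣi].

[luʒeɣi]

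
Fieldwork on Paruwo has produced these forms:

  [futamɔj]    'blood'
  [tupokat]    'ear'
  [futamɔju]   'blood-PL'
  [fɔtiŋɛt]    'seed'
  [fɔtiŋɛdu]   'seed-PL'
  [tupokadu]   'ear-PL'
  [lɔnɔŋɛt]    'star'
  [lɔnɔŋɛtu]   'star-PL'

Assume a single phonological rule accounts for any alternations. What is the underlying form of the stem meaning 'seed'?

The stem for 'seed' ends in [t] in [fɔtiŋɛt] but [d] in [fɔtiŋɛdu].
If /t/ were underlying and a rule turned it into [d] before the PL suffix, 'star' would also alternate; but it has [t] in both [lɔnɔŋɛt] and [lɔnɔŋɛtu].
Therefore /d/ is basic and [t] is derived by word-final obstruent devoicing (voiced obstruents become voiceless word-finally).

/fɔtiŋɛd/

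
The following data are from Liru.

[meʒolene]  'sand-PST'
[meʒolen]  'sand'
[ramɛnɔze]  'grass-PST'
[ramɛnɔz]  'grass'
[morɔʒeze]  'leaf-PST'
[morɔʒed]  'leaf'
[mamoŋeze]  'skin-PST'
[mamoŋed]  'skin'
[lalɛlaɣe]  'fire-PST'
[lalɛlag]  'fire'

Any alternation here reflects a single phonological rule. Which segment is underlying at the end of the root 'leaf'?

/d/

'leaf' shows [z] ~ [d] at the end of the stem ([morɔʒeze] vs [morɔʒed]).
But 'grass' keeps [z] in both environments ([ramɛnɔze], [ramɛnɔz]), so there is no rule changing /z/ to [d] in isolation.
So /d/ is underlying, and a rule of intervocalic spirantization — voiced stops become fricatives between vowels — gives [z].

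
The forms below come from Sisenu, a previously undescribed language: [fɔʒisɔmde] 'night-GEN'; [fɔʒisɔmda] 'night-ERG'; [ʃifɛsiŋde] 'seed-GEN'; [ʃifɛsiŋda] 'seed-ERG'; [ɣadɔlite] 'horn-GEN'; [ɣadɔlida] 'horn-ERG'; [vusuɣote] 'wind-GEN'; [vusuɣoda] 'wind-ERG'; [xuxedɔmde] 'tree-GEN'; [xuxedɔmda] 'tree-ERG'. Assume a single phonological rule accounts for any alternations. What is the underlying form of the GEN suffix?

/-te/

The GEN morpheme has two allomorphs, [-de] and [-te].
The ERG suffix, which begins with [d], is invariant after every stem; so [d] is not altered by any rule here.
The GEN suffix is therefore /-te/ underlyingly, with post-nasal voicing: voiceless stops become voiced after a nasal.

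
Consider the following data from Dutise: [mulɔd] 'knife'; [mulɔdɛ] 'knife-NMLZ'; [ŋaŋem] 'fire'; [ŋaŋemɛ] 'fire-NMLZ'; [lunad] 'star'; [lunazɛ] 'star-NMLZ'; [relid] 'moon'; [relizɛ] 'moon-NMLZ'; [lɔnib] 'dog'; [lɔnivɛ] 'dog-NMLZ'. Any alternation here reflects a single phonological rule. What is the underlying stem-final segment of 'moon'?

/z/

'moon' shows [d] ~ [z] at the end of the stem ([relid] vs [relizɛ]).
Compare 'knife', with invariant [d] in [mulɔd] and [mulɔdɛ]: an analysis with underlying /d/ and a rule producing [z] before the NMLZ suffix would wrongly predict alternation here too.
The underlying segment must be /z/; voiced fricatives become stops word-finally, yielding [d] there.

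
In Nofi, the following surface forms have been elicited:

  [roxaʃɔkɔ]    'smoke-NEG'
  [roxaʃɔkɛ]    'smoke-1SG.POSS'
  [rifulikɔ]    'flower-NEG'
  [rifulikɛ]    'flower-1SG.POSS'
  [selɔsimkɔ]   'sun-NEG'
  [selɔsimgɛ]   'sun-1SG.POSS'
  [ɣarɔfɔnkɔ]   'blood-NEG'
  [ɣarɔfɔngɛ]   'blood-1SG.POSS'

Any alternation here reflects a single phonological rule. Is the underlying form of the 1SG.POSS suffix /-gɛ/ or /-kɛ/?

The 1SG.POSS suffix surfaces as [-gɛ] and [-kɛ], depending on the final segment of the stem.
By contrast the NEG suffix keeps its initial [k] throughout — that segment must be underlying.
So the underlying form is /-gɛ/, and voiced stops become voiceless after a vowel.

/-gɛ/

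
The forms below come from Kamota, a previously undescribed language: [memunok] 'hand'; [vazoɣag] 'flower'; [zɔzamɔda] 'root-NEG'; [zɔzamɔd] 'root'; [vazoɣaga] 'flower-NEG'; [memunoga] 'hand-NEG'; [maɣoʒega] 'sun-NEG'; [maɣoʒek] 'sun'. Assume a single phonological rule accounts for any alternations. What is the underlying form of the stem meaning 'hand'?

The root 'hand' surfaces as [memunoga] and [memunok], with a stem-final [g] ~ [k] alternation.
The stem 'flower' ([vazoɣaga], [vazoɣag]) shows [g] unchanged in both environments, so [g] cannot be basic with [k] derived in isolation.
So /k/ is underlying, and a rule of intervocalic voicing — voiceless stops become voiced between vowels — gives [g].

/memunok/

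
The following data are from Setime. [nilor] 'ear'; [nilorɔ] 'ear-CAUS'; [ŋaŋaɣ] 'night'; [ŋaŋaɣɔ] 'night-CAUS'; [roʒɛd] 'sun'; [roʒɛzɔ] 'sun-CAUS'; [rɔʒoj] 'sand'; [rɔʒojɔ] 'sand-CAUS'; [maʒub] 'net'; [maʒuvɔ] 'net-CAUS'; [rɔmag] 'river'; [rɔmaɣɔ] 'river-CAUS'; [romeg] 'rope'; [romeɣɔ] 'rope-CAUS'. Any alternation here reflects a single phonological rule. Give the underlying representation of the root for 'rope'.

The stem for 'rope' ends in [g] in [romeg] but [ɣ] in [romeɣɔ].
The stem 'night' ([ŋaŋaɣ], [ŋaŋaɣɔ]) shows [ɣ] unchanged in both environments, so [ɣ] cannot be basic with [g] derived in isolation.
Therefore /g/ is basic and [ɣ] is derived by intervocalic spirantization (voiced stops become fricatives between vowels).

/romeg/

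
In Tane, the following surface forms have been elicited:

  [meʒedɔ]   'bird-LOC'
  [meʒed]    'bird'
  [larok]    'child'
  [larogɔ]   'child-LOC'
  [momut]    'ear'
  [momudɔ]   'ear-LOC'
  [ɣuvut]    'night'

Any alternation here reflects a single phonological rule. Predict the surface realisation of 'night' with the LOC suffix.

[ɣuvudɔ]

The root 'ear' surfaces as [momut] and [momudɔ], with a stem-final [t] ~ [d] alternation.
Compare 'bird', with invariant [d] in [meʒed] and [meʒedɔ]: an analysis with underlying /d/ and a rule producing [t] in isolation would wrongly predict alternation here too.
So /t/ is underlying, and a rule of intervocalic voicing — voiceless stops become voiced between vowels — gives [d].
From [ɣuvut] the stem 'night' is /ɣuvut/; between vowels this yields [ɣuvudɔ].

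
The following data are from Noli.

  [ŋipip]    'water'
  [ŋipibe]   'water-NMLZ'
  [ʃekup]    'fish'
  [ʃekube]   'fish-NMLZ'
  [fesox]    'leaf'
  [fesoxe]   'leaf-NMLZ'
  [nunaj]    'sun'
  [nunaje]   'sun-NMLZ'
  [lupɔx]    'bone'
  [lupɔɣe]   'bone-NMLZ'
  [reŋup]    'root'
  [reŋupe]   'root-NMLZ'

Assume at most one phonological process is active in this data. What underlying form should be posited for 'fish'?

'fish' shows [p] ~ [b] at the end of the stem ([ʃekup] vs [ʃekube]).
But 'root' keeps [p] in both environments ([reŋup], [reŋupe]), so there is no rule changing /p/ to [b] before the NMLZ suffix.
The underlying segment must be /b/; voiced obstruents become voiceless word-finally, yielding [p] there.
The underlying form of 'fish' is therefore /ʃekub/.

/ʃekub/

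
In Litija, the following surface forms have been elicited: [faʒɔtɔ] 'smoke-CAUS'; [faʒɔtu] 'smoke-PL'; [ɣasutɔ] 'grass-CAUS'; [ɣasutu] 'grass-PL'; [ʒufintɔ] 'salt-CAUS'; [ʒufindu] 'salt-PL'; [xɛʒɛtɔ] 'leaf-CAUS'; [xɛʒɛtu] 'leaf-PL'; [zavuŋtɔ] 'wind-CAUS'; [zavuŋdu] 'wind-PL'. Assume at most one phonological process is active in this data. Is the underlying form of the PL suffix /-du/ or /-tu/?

/-du/

The PL suffix surfaces as [-du] and [-tu], depending on the final segment of the stem.
By contrast the CAUS suffix keeps its initial [t] throughout — that segment must be underlying.
So the underlying form is /-du/, and voiced stops become voiceless after a vowel.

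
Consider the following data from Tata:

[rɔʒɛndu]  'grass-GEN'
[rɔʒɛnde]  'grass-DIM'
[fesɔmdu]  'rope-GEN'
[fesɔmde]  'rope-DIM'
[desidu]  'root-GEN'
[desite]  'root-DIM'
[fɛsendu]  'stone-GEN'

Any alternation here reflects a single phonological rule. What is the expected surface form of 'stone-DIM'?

[fɛsende]

The DIM morpheme has two allomorphs, [-de] and [-te].
By contrast the GEN suffix keeps its initial [d] throughout — that segment must be underlying.
So the underlying form is /-te/, and voiceless stops become voiced after a nasal.
After 'stone', which ends in a nasal, the suffix surfaces as [-de], giving [fɛsende].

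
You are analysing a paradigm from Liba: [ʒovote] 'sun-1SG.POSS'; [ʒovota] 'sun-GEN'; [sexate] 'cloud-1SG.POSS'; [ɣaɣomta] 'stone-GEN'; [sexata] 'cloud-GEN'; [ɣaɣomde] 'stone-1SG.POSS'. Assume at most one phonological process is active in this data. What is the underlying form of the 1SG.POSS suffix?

/-de/

The 1SG.POSS morpheme has two allomorphs, [-de] and [-te].
The GEN suffix, which begins with [t], is invariant after every stem; so [t] is not altered by any rule here.
The 1SG.POSS suffix is therefore /-de/ underlyingly, with post-vocalic devoicing: voiced stops become voiceless after a vowel.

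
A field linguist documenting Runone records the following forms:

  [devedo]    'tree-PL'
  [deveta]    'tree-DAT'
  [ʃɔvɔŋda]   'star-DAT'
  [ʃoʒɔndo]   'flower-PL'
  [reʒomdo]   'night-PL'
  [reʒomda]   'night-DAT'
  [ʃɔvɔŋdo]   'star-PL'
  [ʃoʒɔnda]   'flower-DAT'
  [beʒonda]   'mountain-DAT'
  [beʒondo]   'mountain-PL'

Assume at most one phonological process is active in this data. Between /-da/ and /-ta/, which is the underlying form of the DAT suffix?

The DAT suffix surfaces as [-da] and [-ta], depending on the final segment of the stem.
By contrast the PL suffix keeps its initial [d] throughout — that segment must be underlying.
The DAT suffix is therefore /-ta/ underlyingly, with post-nasal voicing: voiceless stops become voiced after a nasal.

/-ta/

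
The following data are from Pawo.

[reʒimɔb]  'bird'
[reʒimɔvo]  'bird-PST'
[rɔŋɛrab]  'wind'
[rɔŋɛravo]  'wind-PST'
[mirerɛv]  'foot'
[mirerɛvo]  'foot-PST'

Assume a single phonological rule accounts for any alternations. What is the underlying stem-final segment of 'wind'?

/b/

The root 'wind' surfaces as [rɔŋɛrab] and [rɔŋɛravo], with a stem-final [b] ~ [v] alternation.
The stem 'foot' ([mirerɛv], [mirerɛvo]) shows [v] unchanged in both environments, so [v] cannot be basic with [b] derived in isolation.
The underlying segment must be /b/; voiced stops become fricatives between vowels, yielding [v] there.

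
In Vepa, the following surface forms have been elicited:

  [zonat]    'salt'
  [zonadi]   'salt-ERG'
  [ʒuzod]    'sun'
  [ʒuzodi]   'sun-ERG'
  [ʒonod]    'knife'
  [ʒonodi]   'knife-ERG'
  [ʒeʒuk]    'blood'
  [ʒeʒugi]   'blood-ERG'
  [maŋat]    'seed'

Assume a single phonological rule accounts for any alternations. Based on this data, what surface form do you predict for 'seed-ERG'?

'salt' shows [t] ~ [d] at the end of the stem ([zonat] vs [zonadi]).
If /d/ were underlying and a rule turned it into [t] in isolation, 'sun' would also alternate; but it has [d] in both [ʒuzod] and [ʒuzodi].
Therefore /t/ is basic and [d] is derived by intervocalic voicing (voiceless stops become voiced between vowels).
The one attested form of 'seed', [maŋat], shows underlying /maŋat/. Applying the same rule between vowels gives [maŋadi].

[maŋadi]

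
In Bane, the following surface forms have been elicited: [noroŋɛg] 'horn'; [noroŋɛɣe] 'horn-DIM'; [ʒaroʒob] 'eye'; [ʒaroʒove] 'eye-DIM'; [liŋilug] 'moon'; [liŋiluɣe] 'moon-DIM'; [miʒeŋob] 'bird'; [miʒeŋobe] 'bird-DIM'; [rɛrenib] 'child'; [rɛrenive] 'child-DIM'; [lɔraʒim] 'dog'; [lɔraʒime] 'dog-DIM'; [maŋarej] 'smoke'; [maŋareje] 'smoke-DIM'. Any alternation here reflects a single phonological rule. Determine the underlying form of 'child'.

'child' shows [b] ~ [v] at the end of the stem ([rɛrenib] vs [rɛrenive]).
But 'bird' keeps [b] in both environments ([miʒeŋob], [miʒeŋobe]), so there is no rule changing /b/ to [v] before the DIM suffix.
The alternation reflects word-final hardening: voiced fricatives become stops word-finally. /v/ is underlying.

/rɛreniv/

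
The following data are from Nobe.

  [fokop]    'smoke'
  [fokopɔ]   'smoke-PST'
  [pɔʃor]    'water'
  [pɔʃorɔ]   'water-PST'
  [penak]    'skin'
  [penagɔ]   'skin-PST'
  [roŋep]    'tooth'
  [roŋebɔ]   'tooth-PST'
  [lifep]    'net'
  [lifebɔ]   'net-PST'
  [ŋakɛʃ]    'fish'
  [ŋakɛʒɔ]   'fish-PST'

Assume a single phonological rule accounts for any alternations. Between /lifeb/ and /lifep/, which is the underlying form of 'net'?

/lifeb/

The root 'net' surfaces as [lifep] and [lifebɔ], with a stem-final [p] ~ [b] alternation.
The stem 'smoke' ([fokop], [fokopɔ]) shows [p] unchanged in both environments, so [p] cannot be basic with [b] derived before the PST suffix.
Therefore /b/ is basic and [p] is derived by word-final obstruent devoicing (voiced obstruents become voiceless word-finally).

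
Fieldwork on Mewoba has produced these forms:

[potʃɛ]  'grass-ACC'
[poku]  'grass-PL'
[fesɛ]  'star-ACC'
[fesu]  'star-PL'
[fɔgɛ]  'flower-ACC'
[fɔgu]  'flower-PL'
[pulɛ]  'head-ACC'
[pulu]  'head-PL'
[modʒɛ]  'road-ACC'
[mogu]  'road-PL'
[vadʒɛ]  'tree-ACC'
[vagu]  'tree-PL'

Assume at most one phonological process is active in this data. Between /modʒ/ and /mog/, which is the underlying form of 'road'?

In [modʒɛ] and [mogu] the final segment of 'road' alternates: [dʒ] ~ [g].
Compare 'flower', with invariant [g] in [fɔgɛ] and [fɔgu]: an analysis with underlying /g/ and a rule producing [dʒ] before the ACC suffix would wrongly predict alternation here too.
The alternation reflects depalatalization: palato-alveolar /tʃ/ and /dʒ/ become [k] and [g] when no front vowel follows. /dʒ/ is underlying.

/modʒ/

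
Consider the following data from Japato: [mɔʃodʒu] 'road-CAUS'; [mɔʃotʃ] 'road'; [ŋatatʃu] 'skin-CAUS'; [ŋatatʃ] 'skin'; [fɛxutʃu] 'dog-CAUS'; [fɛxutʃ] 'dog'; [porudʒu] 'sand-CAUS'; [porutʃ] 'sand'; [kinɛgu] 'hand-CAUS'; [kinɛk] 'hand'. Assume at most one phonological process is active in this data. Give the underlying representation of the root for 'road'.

/mɔʃodʒ/

The stem for 'road' ends in [dʒ] in [mɔʃodʒu] but [tʃ] in [mɔʃotʃ].
The stem 'dog' ([fɛxutʃu], [fɛxutʃ]) shows [tʃ] unchanged in both environments, so [tʃ] cannot be basic with [dʒ] derived before the CAUS suffix.
The alternation reflects word-final obstruent devoicing: voiced obstruents become voiceless word-finally. /dʒ/ is underlying.
So 'road' = /mɔʃodʒ/.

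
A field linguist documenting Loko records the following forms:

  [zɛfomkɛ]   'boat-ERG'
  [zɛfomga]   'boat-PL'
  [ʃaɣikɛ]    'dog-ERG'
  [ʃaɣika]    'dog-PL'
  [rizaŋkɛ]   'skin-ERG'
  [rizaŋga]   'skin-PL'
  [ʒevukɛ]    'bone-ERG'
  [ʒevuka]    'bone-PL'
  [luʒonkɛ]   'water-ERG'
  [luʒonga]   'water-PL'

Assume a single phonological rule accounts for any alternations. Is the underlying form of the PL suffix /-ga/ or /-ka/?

The PL suffix surfaces as [-ga] and [-ka], depending on the final segment of the stem.
By contrast the ERG suffix keeps its initial [k] throughout — that segment must be underlying.
So the underlying form is /-ga/, and voiced stops become voiceless after a vowel.

/-ga/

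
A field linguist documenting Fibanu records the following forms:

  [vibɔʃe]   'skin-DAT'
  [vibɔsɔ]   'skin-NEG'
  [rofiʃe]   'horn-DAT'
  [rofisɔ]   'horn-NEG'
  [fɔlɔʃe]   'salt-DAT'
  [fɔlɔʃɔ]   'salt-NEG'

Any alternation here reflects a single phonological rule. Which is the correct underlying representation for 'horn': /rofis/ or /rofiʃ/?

/rofis/

The root 'horn' surfaces as [rofiʃe] and [rofisɔ], with a stem-final [ʃ] ~ [s] alternation.
Compare 'salt', with invariant [ʃ] in [fɔlɔʃe] and [fɔlɔʃɔ]: an analysis with underlying /ʃ/ and a rule producing [s] before the NEG suffix would wrongly predict alternation here too.
Therefore /s/ is basic and [ʃ] is derived by palatalization before a front vowel (/s/ becomes palato-alveolar [ʃ] before a front vowel).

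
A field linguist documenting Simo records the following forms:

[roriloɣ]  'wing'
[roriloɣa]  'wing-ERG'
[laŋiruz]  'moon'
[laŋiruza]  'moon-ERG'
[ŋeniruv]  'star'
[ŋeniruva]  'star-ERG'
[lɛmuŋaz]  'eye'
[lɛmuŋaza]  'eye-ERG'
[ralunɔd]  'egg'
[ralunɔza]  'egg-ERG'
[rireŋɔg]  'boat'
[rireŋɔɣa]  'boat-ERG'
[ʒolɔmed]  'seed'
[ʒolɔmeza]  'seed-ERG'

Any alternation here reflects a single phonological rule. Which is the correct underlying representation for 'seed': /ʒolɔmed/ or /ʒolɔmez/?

In [ʒolɔmed] and [ʒolɔmeza] the final segment of 'seed' alternates: [d] ~ [z].
But 'eye' keeps [z] in both environments ([lɛmuŋaz], [lɛmuŋaza]), so there is no rule changing /z/ to [d] in isolation.
The alternation reflects intervocalic spirantization: voiced stops become fricatives between vowels. /d/ is underlying.

/ʒolɔmed/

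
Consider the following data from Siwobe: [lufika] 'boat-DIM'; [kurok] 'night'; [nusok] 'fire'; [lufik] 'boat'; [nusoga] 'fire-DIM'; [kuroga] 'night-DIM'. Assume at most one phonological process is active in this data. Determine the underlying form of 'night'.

/kurog/

'night' shows [k] ~ [g] at the end of the stem ([kurok] vs [kuroga]).
Compare 'boat', with invariant [k] in [lufik] and [lufika]: an analysis with underlying /k/ and a rule producing [g] before the DIM suffix would wrongly predict alternation here too.
The alternation reflects word-final obstruent devoicing: voiced obstruents become voiceless word-finally. /g/ is underlying.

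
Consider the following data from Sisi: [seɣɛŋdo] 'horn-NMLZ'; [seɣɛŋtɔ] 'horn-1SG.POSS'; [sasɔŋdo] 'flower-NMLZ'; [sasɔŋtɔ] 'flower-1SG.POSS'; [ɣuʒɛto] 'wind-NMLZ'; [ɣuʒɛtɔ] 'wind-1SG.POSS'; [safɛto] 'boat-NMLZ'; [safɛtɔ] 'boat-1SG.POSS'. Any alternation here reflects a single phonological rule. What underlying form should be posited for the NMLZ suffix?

/-do/

The NMLZ morpheme has two allomorphs, [-do] and [-to].
The 1SG.POSS suffix, which begins with [t], is invariant after every stem; so [t] is not altered by any rule here.
So the underlying form is /-do/, and voiced stops become voiceless after a vowel.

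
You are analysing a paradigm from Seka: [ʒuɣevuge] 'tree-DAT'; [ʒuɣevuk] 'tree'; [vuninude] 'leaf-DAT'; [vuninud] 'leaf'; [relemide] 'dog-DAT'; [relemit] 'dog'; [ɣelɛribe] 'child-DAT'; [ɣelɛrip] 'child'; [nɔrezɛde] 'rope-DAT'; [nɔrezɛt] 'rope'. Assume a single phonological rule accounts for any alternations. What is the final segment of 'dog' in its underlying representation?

'dog' shows [d] ~ [t] at the end of the stem ([relemide] vs [relemit]).
But 'leaf' keeps [d] in both environments ([vuninude], [vuninud]), so there is no rule changing /d/ to [t] in isolation.
So /t/ is underlying, and a rule of intervocalic voicing — voiceless stops become voiced between vowels — gives [d].

/t/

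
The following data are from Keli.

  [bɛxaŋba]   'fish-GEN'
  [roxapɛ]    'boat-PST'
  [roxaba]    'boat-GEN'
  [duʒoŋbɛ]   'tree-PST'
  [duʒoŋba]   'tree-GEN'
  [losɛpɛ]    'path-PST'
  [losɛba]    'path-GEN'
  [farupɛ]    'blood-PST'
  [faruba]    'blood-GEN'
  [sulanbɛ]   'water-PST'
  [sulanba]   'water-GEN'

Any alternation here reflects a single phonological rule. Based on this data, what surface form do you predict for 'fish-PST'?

The PST morpheme has two allomorphs, [-bɛ] and [-pɛ].
By contrast the GEN suffix keeps its initial [b] throughout — that segment must be underlying.
The PST suffix is therefore /-pɛ/ underlyingly, with post-nasal voicing: voiceless stops become voiced after a nasal.
After 'fish', which ends in a nasal, the suffix surfaces as [-bɛ], giving [bɛxaŋbɛ].

[bɛxaŋbɛ]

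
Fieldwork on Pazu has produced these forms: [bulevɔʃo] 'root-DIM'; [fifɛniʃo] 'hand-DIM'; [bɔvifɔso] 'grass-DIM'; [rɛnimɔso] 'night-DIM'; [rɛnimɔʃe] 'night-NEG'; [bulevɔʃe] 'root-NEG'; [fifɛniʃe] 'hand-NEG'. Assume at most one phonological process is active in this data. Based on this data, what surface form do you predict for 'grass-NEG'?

[bɔvifɔʃe]

The root 'night' surfaces as [rɛnimɔʃe] and [rɛnimɔso], with a stem-final [ʃ] ~ [s] alternation.
But 'root' keeps [ʃ] in both environments ([bulevɔʃe], [bulevɔʃo]), so there is no rule changing /ʃ/ to [s] before the DIM suffix.
So /s/ is underlying, and a rule of palatalization before a front vowel — /s/ becomes palato-alveolar [ʃ] before a front vowel — gives [ʃ].
The one attested form of 'grass', [bɔvifɔso], shows underlying /bɔvifɔs/. Applying the same rule before a front vowel gives [bɔvifɔʃe].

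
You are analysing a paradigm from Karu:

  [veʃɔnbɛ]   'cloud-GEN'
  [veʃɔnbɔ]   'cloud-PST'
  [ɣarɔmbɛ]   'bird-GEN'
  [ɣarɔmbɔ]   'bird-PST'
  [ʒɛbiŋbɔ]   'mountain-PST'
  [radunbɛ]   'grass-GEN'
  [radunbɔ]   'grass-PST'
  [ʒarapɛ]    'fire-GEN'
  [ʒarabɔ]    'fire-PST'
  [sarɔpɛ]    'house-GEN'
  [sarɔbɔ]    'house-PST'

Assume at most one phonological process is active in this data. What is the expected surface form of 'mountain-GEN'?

The GEN suffix surfaces as [-bɛ] and [-pɛ], depending on the final segment of the stem.
The PST suffix, which begins with [b], is invariant after every stem; so [b] is not altered by any rule here.
So the underlying form is /-pɛ/, and voiceless stops become voiced after a nasal.
After 'mountain', which ends in a nasal, the suffix surfaces as [-bɛ], giving [ʒɛbiŋbɛ].

[ʒɛbiŋbɛ]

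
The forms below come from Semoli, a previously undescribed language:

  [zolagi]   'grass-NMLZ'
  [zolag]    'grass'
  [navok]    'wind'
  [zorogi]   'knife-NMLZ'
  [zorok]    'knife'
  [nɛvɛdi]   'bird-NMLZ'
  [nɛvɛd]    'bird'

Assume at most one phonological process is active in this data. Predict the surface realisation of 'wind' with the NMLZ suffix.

The root 'knife' surfaces as [zorogi] and [zorok], with a stem-final [g] ~ [k] alternation.
Compare 'grass', with invariant [g] in [zolagi] and [zolag]: an analysis with underlying /g/ and a rule producing [k] in isolation would wrongly predict alternation here too.
Therefore /k/ is basic and [g] is derived by intervocalic voicing (voiceless stops become voiced between vowels).
The one attested form of 'wind', [navok], shows underlying /navok/. Applying the same rule between vowels gives [navogi].

[navogi]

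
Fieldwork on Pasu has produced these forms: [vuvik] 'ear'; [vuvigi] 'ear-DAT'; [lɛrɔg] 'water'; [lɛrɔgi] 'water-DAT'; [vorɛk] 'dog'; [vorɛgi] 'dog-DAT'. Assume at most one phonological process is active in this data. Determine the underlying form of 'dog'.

/vorɛk/

The root 'dog' surfaces as [vorɛk] and [vorɛgi], with a stem-final [k] ~ [g] alternation.
If /g/ were underlying and a rule turned it into [k] in isolation, 'water' would also alternate; but it has [g] in both [lɛrɔg] and [lɛrɔgi].
The underlying segment must be /k/; voiceless stops become voiced between vowels, yielding [g] there.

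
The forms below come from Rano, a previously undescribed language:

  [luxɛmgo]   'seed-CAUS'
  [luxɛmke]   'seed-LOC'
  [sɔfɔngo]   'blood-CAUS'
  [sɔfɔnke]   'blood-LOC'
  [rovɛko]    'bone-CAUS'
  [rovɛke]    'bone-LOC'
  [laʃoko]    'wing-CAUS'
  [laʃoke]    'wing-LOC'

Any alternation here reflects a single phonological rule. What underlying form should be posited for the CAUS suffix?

The CAUS suffix surfaces as [-go] and [-ko], depending on the final segment of the stem.
By contrast the LOC suffix keeps its initial [k] throughout — that segment must be underlying.
The CAUS suffix is therefore /-go/ underlyingly, with post-vocalic devoicing: voiced stops become voiceless after a vowel.

/-go/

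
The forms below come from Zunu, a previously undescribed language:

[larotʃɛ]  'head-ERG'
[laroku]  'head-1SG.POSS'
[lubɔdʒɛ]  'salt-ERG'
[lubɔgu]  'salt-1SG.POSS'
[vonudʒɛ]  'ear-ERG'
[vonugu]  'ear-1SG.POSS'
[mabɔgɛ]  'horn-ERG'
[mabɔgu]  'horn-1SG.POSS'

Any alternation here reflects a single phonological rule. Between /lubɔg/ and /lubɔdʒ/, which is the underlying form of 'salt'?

/lubɔdʒ/

'salt' shows [dʒ] ~ [g] at the end of the stem ([lubɔdʒɛ] vs [lubɔgu]).
If /g/ were underlying and a rule turned it into [dʒ] before the ERG suffix, 'horn' would also alternate; but it has [g] in both [mabɔgɛ] and [mabɔgu].
Therefore /dʒ/ is basic and [g] is derived by depalatalization (palato-alveolar /tʃ/ and /dʒ/ become [k] and [g] when no front vowel follows).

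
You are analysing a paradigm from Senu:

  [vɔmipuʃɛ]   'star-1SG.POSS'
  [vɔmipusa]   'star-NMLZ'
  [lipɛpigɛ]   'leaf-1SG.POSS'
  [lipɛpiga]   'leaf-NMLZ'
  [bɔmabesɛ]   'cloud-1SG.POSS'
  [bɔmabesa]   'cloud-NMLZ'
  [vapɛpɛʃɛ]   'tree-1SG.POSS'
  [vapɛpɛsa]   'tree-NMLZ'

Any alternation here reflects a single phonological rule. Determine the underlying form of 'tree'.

The root 'tree' surfaces as [vapɛpɛʃɛ] and [vapɛpɛsa], with a stem-final [ʃ] ~ [s] alternation.
If /s/ were underlying and a rule turned it into [ʃ] before the 1SG.POSS suffix, 'cloud' would also alternate; but it has [s] in both [bɔmabesɛ] and [bɔmabesa].
So /ʃ/ is underlying, and a rule of depalatalization — palato-alveolar /ʃ/ becomes [s] when no front vowel follows — gives [s].

/vapɛpɛʃ/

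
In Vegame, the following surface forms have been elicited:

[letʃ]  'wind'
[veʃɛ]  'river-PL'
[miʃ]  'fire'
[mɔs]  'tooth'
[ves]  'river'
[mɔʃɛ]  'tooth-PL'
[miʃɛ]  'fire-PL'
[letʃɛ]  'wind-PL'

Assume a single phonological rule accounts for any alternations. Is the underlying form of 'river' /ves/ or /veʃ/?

/ves/

'river' shows [s] ~ [ʃ] at the end of the stem ([ves] vs [veʃɛ]).
The stem 'fire' ([miʃ], [miʃɛ]) shows [ʃ] unchanged in both environments, so [ʃ] cannot be basic with [s] derived in isolation.
Therefore /s/ is basic and [ʃ] is derived by palatalization before a front vowel (/s/ becomes palato-alveolar [ʃ] before a front vowel).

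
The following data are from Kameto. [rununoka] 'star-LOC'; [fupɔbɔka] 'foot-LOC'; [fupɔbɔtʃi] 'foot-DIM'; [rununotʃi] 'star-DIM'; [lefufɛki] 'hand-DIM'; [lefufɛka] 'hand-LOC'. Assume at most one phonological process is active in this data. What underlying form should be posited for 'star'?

In [rununotʃi] and [rununoka] the final segment of 'star' alternates: [tʃ] ~ [k].
Compare 'hand', with invariant [k] in [lefufɛki] and [lefufɛka]: an analysis with underlying /k/ and a rule producing [tʃ] before the DIM suffix would wrongly predict alternation here too.
The alternation reflects depalatalization: palato-alveolar /tʃ/ becomes [k] when no front vowel follows. /tʃ/ is underlying.
Hence 'star' is /rununotʃ/ underlyingly.

/rununotʃ/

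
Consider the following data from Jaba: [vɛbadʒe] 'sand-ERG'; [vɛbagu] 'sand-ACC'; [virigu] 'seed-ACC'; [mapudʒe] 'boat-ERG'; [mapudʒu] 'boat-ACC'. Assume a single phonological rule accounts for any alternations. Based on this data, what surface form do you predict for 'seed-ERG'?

[viridʒe]

The stem for 'sand' ends in [dʒ] in [vɛbadʒe] but [g] in [vɛbagu].
Compare 'boat', with invariant [dʒ] in [mapudʒe] and [mapudʒu]: an analysis with underlying /dʒ/ and a rule producing [g] before the ACC suffix would wrongly predict alternation here too.
So /g/ is underlying, and a rule of palatalization before a front vowel — /g/ becomes palato-alveolar [dʒ] before a front vowel — gives [dʒ].
From [virigu] the stem 'seed' is /virig/; before a front vowel this yields [viridʒe].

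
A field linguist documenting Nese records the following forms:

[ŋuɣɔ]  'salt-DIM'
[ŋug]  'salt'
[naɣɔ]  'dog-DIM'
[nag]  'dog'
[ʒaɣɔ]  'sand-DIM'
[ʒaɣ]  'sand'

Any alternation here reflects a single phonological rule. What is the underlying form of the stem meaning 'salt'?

/ŋug/

The root 'salt' surfaces as [ŋuɣɔ] and [ŋug], with a stem-final [ɣ] ~ [g] alternation.
Compare 'sand', with invariant [ɣ] in [ʒaɣɔ] and [ʒaɣ]: an analysis with underlying /ɣ/ and a rule producing [g] in isolation would wrongly predict alternation here too.
The alternation reflects intervocalic spirantization: voiced stops become fricatives between vowels. /g/ is underlying.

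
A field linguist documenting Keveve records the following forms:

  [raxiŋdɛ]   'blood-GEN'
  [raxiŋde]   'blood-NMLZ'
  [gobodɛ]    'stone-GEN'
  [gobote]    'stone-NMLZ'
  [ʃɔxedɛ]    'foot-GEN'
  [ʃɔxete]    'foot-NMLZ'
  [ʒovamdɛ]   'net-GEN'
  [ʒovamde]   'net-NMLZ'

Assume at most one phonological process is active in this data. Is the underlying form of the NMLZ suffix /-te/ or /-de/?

The NMLZ morpheme has two allomorphs, [-de] and [-te].
By contrast the GEN suffix keeps its initial [d] throughout — that segment must be underlying.
The NMLZ suffix is therefore /-te/ underlyingly, with post-nasal voicing: voiceless stops become voiced after a nasal.

/-te/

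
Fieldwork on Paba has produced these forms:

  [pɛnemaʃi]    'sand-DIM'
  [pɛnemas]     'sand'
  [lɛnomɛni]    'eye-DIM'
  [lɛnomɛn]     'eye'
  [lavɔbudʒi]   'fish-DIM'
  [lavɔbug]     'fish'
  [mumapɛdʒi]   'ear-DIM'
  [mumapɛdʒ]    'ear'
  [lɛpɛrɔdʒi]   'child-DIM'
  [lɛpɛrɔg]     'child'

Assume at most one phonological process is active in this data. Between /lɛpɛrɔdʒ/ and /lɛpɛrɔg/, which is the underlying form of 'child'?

'child' shows [dʒ] ~ [g] at the end of the stem ([lɛpɛrɔdʒi] vs [lɛpɛrɔg]).
But 'ear' keeps [dʒ] in both environments ([mumapɛdʒi], [mumapɛdʒ]), so there is no rule changing /dʒ/ to [g] in isolation.
The alternation reflects palatalization before a front vowel: /g/ and /s/ become palato-alveolar [dʒ] and [ʃ] before a front vowel. /g/ is underlying.

/lɛpɛrɔg/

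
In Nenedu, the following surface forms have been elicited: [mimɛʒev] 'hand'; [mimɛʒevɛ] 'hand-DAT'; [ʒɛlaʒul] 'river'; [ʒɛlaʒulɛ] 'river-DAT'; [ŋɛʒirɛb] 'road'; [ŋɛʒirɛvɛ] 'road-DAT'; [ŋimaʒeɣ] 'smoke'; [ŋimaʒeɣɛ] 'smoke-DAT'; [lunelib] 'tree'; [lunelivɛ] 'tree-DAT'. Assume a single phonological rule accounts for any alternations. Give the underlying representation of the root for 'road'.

The stem for 'road' ends in [b] in [ŋɛʒirɛb] but [v] in [ŋɛʒirɛvɛ].
If /v/ were underlying and a rule turned it into [b] in isolation, 'hand' would also alternate; but it has [v] in both [mimɛʒev] and [mimɛʒevɛ].
Therefore /b/ is basic and [v] is derived by intervocalic spirantization (voiced stops become fricatives between vowels).
Hence 'road' is /ŋɛʒirɛb/ underlyingly.

/ŋɛʒirɛb/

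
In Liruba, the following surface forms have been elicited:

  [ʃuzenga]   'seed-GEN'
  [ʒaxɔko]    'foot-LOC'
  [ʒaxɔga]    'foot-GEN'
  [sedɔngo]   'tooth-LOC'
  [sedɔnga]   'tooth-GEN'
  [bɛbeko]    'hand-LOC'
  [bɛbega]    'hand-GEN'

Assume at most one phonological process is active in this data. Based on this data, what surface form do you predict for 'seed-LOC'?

The LOC suffix surfaces as [-go] and [-ko], depending on the final segment of the stem.
The GEN suffix, which begins with [g], is invariant after every stem; so [g] is not altered by any rule here.
The LOC suffix is therefore /-ko/ underlyingly, with post-nasal voicing: voiceless stops become voiced after a nasal.
After 'seed', which ends in a nasal, the suffix surfaces as [-go], giving [ʃuzengo].

[ʃuzengo]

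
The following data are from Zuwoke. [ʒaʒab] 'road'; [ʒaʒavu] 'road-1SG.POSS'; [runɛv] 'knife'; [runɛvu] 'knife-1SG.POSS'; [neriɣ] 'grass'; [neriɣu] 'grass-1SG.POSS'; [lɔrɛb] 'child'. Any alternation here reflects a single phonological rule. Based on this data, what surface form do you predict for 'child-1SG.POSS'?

[lɔrɛvu]

The stem for 'road' ends in [b] in [ʒaʒab] but [v] in [ʒaʒavu].
But 'knife' keeps [v] in both environments ([runɛv], [runɛvu]), so there is no rule changing /v/ to [b] in isolation.
The alternation reflects intervocalic spirantization: voiced stops become fricatives between vowels. /b/ is underlying.
From [lɔrɛb] the stem 'child' is /lɔrɛb/; between vowels this yields [lɔrɛvu].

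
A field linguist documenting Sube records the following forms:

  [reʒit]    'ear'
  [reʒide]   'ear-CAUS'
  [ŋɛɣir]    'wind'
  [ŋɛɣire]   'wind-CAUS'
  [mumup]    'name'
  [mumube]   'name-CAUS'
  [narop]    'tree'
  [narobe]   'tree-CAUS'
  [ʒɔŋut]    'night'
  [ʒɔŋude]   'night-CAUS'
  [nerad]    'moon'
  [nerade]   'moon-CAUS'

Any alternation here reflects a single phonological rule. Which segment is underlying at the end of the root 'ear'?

/t/

'ear' shows [t] ~ [d] at the end of the stem ([reʒit] vs [reʒide]).
The stem 'moon' ([nerad], [nerade]) shows [d] unchanged in both environments, so [d] cannot be basic with [t] derived in isolation.
The underlying segment must be /t/; voiceless stops become voiced between vowels, yielding [d] there.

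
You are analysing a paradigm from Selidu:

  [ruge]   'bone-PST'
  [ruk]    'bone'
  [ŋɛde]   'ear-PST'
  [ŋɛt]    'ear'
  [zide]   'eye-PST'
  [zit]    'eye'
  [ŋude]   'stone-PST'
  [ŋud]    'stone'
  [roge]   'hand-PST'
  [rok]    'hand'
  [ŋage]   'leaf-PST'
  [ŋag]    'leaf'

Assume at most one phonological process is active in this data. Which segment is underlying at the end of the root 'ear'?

The stem for 'ear' ends in [d] in [ŋɛde] but [t] in [ŋɛt].
But 'stone' keeps [d] in both environments ([ŋude], [ŋud]), so there is no rule changing /d/ to [t] in isolation.
The alternation reflects intervocalic voicing: voiceless stops become voiced between vowels. /t/ is underlying.

/t/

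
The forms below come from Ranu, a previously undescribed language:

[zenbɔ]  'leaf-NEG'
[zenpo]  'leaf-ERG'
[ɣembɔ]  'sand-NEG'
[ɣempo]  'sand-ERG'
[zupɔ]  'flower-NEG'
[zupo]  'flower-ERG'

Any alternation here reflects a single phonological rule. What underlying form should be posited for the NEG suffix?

The NEG suffix surfaces as [-bɔ] and [-pɔ], depending on the final segment of the stem.
The ERG suffix, which begins with [p], is invariant after every stem; so [p] is not altered by any rule here.
So the underlying form is /-bɔ/, and voiced stops become voiceless after a vowel.

/-bɔ/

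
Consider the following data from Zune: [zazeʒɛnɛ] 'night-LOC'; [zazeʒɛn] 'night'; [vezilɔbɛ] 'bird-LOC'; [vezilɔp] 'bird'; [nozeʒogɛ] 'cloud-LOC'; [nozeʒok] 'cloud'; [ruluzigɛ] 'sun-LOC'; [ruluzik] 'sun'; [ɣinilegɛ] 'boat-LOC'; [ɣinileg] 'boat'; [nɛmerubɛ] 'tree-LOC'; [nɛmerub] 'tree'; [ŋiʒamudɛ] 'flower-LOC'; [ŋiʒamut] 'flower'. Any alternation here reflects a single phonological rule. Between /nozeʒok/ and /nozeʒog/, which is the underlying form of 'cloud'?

/nozeʒok/

'cloud' shows [g] ~ [k] at the end of the stem ([nozeʒogɛ] vs [nozeʒok]).
Compare 'boat', with invariant [g] in [ɣinilegɛ] and [ɣinileg]: an analysis with underlying /g/ and a rule producing [k] in isolation would wrongly predict alternation here too.
So /k/ is underlying, and a rule of intervocalic voicing — voiceless stops become voiced between vowels — gives [g].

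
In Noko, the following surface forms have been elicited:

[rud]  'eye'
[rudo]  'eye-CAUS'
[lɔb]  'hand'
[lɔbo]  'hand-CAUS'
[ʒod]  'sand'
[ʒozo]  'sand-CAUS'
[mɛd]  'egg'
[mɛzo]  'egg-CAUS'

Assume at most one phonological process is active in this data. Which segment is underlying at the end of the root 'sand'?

/z/

The stem for 'sand' ends in [d] in [ʒod] but [z] in [ʒozo].
But 'eye' keeps [d] in both environments ([rud], [rudo]), so there is no rule changing /d/ to [z] before the CAUS suffix.
So /z/ is underlying, and a rule of word-final hardening — voiced fricatives become stops word-finally — gives [d].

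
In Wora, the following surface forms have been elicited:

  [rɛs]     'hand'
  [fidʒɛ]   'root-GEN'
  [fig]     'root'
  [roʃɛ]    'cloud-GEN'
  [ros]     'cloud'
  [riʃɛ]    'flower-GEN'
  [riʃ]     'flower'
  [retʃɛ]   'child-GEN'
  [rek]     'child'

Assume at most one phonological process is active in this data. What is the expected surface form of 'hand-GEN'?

In [roʃɛ] and [ros] the final segment of 'cloud' alternates: [ʃ] ~ [s].
The stem 'flower' ([riʃɛ], [riʃ]) shows [ʃ] unchanged in both environments, so [ʃ] cannot be basic with [s] derived in isolation.
Therefore /s/ is basic and [ʃ] is derived by palatalization before a front vowel (/k/, /g/ and /s/ become palato-alveolar [tʃ], [dʒ] and [ʃ] before a front vowel).
From [rɛs] the stem 'hand' is /rɛs/; before a front vowel this yields [rɛʃɛ].

[rɛʃɛ]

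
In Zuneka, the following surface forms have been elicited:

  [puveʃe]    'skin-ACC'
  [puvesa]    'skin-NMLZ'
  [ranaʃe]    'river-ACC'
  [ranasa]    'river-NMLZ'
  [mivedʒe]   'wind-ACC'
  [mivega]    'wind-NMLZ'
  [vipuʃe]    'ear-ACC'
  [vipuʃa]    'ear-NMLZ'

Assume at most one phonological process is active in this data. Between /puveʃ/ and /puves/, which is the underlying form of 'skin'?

The stem for 'skin' ends in [ʃ] in [puveʃe] but [s] in [puvesa].
But 'ear' keeps [ʃ] in both environments ([vipuʃe], [vipuʃa]), so there is no rule changing /ʃ/ to [s] before the NMLZ suffix.
So /s/ is underlying, and a rule of palatalization before a front vowel — /g/ and /s/ become palato-alveolar [dʒ] and [ʃ] before a front vowel — gives [ʃ].

/puves/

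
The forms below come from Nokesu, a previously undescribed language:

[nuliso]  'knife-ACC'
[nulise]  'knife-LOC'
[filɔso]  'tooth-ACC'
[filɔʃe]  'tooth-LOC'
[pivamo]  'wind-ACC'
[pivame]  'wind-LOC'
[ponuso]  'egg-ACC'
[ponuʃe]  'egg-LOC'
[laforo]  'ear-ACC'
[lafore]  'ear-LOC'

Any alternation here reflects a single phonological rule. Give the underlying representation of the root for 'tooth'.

/filɔʃ/

The stem for 'tooth' ends in [s] in [filɔso] but [ʃ] in [filɔʃe].
If /s/ were underlying and a rule turned it into [ʃ] before the LOC suffix, 'knife' would also alternate; but it has [s] in both [nuliso] and [nulise].
The alternation reflects depalatalization: palato-alveolar /ʃ/ becomes [s] when no front vowel follows. /ʃ/ is underlying.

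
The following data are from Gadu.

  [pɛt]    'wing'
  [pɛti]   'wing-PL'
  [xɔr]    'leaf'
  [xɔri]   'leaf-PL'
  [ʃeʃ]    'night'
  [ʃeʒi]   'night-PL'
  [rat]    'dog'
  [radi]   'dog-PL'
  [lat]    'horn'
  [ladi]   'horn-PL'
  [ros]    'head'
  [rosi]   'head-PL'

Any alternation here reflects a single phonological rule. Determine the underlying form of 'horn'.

/lad/

The stem for 'horn' ends in [t] in [lat] but [d] in [ladi].
But 'wing' keeps [t] in both environments ([pɛt], [pɛti]), so there is no rule changing /t/ to [d] before the PL suffix.
The underlying segment must be /d/; voiced obstruents become voiceless word-finally, yielding [t] there.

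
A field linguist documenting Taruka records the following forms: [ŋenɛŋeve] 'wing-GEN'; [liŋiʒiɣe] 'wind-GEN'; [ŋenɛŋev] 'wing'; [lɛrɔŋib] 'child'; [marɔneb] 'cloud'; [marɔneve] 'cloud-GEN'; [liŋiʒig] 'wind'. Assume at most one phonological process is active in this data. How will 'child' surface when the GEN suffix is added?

The stem for 'cloud' ends in [b] in [marɔneb] but [v] in [marɔneve].
But 'wing' keeps [v] in both environments ([ŋenɛŋev], [ŋenɛŋeve]), so there is no rule changing /v/ to [b] in isolation.
The underlying segment must be /b/; voiced stops become fricatives between vowels, yielding [v] there.
The one attested form of 'child', [lɛrɔŋib], shows underlying /lɛrɔŋib/. Applying the same rule between vowels gives [lɛrɔŋive].

[lɛrɔŋive]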